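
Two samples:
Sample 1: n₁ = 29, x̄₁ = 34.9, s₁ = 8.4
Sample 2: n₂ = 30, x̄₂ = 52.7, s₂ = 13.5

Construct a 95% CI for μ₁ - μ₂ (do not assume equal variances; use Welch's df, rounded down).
(-23.67, -11.93)

Difference: x̄₁ - x̄₂ = -17.80
SE = √(s₁²/n₁ + s₂²/n₂) = √(8.4²/29 + 13.5²/30) = 2.9169
df = 48.78 → 48 (Welch–Satterthwaite, rounded down)
t* = 2.011

CI: -17.80 ± 2.011 · 2.9169 = -17.80 ± 5.87 = (-23.67, -11.93)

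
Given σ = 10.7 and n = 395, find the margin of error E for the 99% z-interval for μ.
Margin of error = 1.39

Margin of error = z* · σ/√n
= 2.576 · 10.7/√395
= 2.576 · 10.7/19.8746
= 1.39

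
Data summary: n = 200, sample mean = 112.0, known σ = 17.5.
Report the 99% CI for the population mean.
(108.81, 115.19)

z-interval (σ known):
z* = 2.576 for 99% confidence

Margin of error = z* · σ/√n = 2.576 · 17.5/√200 = 3.19

CI: (112.0 - 3.19, 112.0 + 3.19) = (108.81, 115.19)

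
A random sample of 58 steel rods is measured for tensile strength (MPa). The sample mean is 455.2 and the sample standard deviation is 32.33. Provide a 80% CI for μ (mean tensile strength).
(449.69, 460.71)

t-interval (σ unknown):
df = n - 1 = 57
t* = 1.297 for 80% confidence

Margin of error = t* · s/√n = 1.297 · 32.33/√58 = 5.51

CI: (449.69, 460.71)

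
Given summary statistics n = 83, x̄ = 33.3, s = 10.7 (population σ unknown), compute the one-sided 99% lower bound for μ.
μ ≥ 30.51

Lower bound (one-sided):
t* = 2.373 (one-sided for 99%)
Lower bound = x̄ - t* · s/√n = 33.3 - 2.373 · 10.7/√83 = 30.51

We are 99% confident that μ ≥ 30.51.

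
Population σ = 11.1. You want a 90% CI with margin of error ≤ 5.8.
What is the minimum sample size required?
n ≥ 10

For margin E ≤ 5.8:
n ≥ (z* · σ / E)²
n ≥ (1.645 · 11.1 / 5.8)²
n ≥ 9.91

Minimum n = 10 (rounding up)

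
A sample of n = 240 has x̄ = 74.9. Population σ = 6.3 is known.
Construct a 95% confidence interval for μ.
(74.10, 75.70)

z-interval (σ known):
z* = 1.960 for 95% confidence

Margin of error = z* · σ/√n = 1.960 · 6.3/√240 = 0.80

CI: (74.9 - 0.80, 74.9 + 0.80) = (74.10, 75.70)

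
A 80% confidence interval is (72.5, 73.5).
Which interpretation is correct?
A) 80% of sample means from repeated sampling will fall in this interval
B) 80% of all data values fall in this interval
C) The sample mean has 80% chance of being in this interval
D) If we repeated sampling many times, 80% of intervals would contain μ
D

A) Wrong — coverage applies to intervals containing μ, not to future x̄ values.
B) Wrong — a CI is about the parameter μ, not individual data values.
C) Wrong — x̄ is observed and sits in the interval by construction.
D) Correct — this is the frequentist long-run coverage interpretation.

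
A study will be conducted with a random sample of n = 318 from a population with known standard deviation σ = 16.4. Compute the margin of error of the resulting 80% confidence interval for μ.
Margin of error = 1.18

Margin of error = z* · σ/√n
= 1.282 · 16.4/√318
= 1.282 · 16.4/17.8326
= 1.18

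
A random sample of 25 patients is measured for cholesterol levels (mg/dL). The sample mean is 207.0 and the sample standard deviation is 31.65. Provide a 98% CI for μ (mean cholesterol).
(191.23, 222.77)

t-interval (σ unknown):
df = n - 1 = 24
t* = 2.492 for 98% confidence

Margin of error = t* · s/√n = 2.492 · 31.65/√25 = 15.77

CI: (191.23, 222.77)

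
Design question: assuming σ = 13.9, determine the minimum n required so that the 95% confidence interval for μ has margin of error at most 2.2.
n ≥ 154

For margin E ≤ 2.2:
n ≥ (z* · σ / E)²
n ≥ (1.960 · 13.9 / 2.2)²
n ≥ 153.35

Minimum n = 154 (rounding up)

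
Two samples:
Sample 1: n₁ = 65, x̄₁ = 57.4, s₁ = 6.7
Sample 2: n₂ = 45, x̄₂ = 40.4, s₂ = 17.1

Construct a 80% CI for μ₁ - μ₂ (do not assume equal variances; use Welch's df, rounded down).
(13.52, 20.48)

Difference: x̄₁ - x̄₂ = 17.00
SE = √(s₁²/n₁ + s₂²/n₂) = √(6.7²/65 + 17.1²/45) = 2.6812
df = 53.43 → 53 (Welch–Satterthwaite, rounded down)
t* = 1.298

CI: 17.00 ± 1.298 · 2.6812 = 17.00 ± 3.48 = (13.52, 20.48)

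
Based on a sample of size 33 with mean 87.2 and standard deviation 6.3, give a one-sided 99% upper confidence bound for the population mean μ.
μ ≤ 89.89

Upper bound (one-sided):
t* = 2.449 (one-sided for 99%)
Upper bound = x̄ + t* · s/√n = 87.2 + 2.449 · 6.3/√33 = 89.89

We are 99% confident that μ ≤ 89.89.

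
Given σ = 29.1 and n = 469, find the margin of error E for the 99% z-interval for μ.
Margin of error = 3.46

Margin of error = z* · σ/√n
= 2.576 · 29.1/√469
= 2.576 · 29.1/21.6564
= 3.46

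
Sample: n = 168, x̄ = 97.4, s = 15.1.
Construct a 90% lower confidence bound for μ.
μ ≥ 95.90

Lower bound (one-sided):
t* = 1.287 (one-sided for 90%)
Lower bound = x̄ - t* · s/√n = 97.4 - 1.287 · 15.1/√168 = 95.90

We are 90% confident that μ ≥ 95.90.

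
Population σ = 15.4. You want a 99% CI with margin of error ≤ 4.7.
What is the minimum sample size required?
n ≥ 72

For margin E ≤ 4.7:
n ≥ (z* · σ / E)²
n ≥ (2.576 · 15.4 / 4.7)²
n ≥ 71.24

Minimum n = 72 (rounding up)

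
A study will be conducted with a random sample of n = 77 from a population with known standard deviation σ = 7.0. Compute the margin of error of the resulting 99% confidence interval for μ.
Margin of error = 2.05

Margin of error = z* · σ/√n
= 2.576 · 7.0/√77
= 2.576 · 7.0/8.7750
= 2.05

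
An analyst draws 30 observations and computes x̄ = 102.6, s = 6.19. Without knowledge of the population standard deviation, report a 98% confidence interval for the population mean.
(99.82, 105.38)

t-interval (σ unknown):
df = n - 1 = 29
t* = 2.462 for 98% confidence

Margin of error = t* · s/√n = 2.462 · 6.19/√30 = 2.78

CI: (99.82, 105.38)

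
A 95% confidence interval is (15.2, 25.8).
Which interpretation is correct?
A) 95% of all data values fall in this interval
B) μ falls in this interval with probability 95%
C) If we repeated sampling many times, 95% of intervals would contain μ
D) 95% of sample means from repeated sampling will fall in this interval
C

A) Wrong — a CI is about the parameter μ, not individual data values.
B) Wrong — μ is fixed; the randomness lives in the interval, not in μ.
C) Correct — this is the frequentist long-run coverage interpretation.
D) Wrong — coverage applies to intervals containing μ, not to future x̄ values.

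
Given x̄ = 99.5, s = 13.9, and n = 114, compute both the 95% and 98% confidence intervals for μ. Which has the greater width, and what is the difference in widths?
98% CI is wider by 0.98

df = 113
95% CI: t* = 1.981, (96.92, 102.08), width = 2 · t* · s/√n = 5.16
98% CI: t* = 2.360, (96.43, 102.57), width = 2 · t* · s/√n = 6.14

The 98% CI is wider by 6.14 - 5.16 = 0.98.
Higher confidence requires a wider interval.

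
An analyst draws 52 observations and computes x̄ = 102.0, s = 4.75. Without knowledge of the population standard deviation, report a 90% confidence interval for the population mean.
(100.90, 103.10)

t-interval (σ unknown):
df = n - 1 = 51
t* = 1.675 for 90% confidence

Margin of error = t* · s/√n = 1.675 · 4.75/√52 = 1.10

CI: (100.90, 103.10)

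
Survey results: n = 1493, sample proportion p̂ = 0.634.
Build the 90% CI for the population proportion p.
(0.613, 0.655)

Proportion CI:
SE = √(p̂(1-p̂)/n) = √(0.634 · 0.366 / 1493) = 0.01247

z* = 1.645
Margin = z* · SE = 1.645 · 0.01247 = 0.0205

CI: 0.634 ± 0.0205 = (0.613, 0.655)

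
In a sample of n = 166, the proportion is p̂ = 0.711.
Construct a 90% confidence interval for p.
(0.653, 0.769)

Proportion CI:
SE = √(p̂(1-p̂)/n) = √(0.711 · 0.289 / 166) = 0.03518

z* = 1.645
Margin = z* · SE = 1.645 · 0.03518 = 0.0579

CI: 0.711 ± 0.0579 = (0.653, 0.769)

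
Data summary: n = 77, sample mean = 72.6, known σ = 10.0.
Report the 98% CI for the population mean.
(69.95, 75.25)

z-interval (σ known):
z* = 2.326 for 98% confidence

Margin of error = z* · σ/√n = 2.326 · 10.0/√77 = 2.65

CI: (72.6 - 2.65, 72.6 + 2.65) = (69.95, 75.25)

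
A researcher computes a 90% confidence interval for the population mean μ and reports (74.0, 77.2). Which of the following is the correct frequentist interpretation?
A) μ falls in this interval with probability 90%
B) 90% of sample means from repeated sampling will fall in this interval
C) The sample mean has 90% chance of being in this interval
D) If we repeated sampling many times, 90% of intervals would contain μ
D

A) Wrong — μ is fixed; the randomness lives in the interval, not in μ.
B) Wrong — coverage applies to intervals containing μ, not to future x̄ values.
C) Wrong — x̄ is observed and sits in the interval by construction.
D) Correct — this is the frequentist long-run coverage interpretation.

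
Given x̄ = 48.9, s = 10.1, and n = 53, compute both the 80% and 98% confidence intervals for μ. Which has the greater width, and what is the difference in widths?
98% CI is wider by 3.06

df = 52
80% CI: t* = 1.298, (47.10, 50.70), width = 2 · t* · s/√n = 3.60
98% CI: t* = 2.400, (45.57, 52.23), width = 2 · t* · s/√n = 6.66

The 98% CI is wider by 6.66 - 3.60 = 3.06.
Higher confidence requires a wider interval.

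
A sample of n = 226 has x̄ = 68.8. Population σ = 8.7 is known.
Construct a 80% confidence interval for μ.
(68.06, 69.54)

z-interval (σ known):
z* = 1.282 for 80% confidence

Margin of error = z* · σ/√n = 1.282 · 8.7/√226 = 0.74

CI: (68.8 - 0.74, 68.8 + 0.74) = (68.06, 69.54)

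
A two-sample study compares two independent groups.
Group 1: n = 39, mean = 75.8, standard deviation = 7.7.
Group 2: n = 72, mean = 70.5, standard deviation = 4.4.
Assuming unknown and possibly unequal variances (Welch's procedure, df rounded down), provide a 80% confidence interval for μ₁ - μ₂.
(3.56, 7.04)

Difference: x̄₁ - x̄₂ = 5.30
SE = √(s₁²/n₁ + s₂²/n₂) = √(7.7²/39 + 4.4²/72) = 1.3376
df = 51.76 → 51 (Welch–Satterthwaite, rounded down)
t* = 1.298

CI: 5.30 ± 1.298 · 1.3376 = 5.30 ± 1.74 = (3.56, 7.04)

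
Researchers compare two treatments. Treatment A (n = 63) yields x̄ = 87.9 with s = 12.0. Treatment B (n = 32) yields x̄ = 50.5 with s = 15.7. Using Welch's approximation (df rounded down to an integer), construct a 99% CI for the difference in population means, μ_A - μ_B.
(28.93, 45.87)

Difference: x̄₁ - x̄₂ = 37.40
SE = √(s₁²/n₁ + s₂²/n₂) = √(12.0²/63 + 15.7²/32) = 3.1605
df = 49.93 → 49 (Welch–Satterthwaite, rounded down)
t* = 2.680

CI: 37.40 ± 2.680 · 3.1605 = 37.40 ± 8.47 = (28.93, 45.87)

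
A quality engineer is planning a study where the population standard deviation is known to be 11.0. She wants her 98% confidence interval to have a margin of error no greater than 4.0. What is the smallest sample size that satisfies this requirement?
n ≥ 41

For margin E ≤ 4.0:
n ≥ (z* · σ / E)²
n ≥ (2.326 · 11.0 / 4.0)²
n ≥ 40.92

Minimum n = 41 (rounding up)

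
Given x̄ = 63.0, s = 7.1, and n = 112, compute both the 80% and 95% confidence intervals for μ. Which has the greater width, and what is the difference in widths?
95% CI is wider by 0.93

df = 111
80% CI: t* = 1.289, (62.14, 63.86), width = 2 · t* · s/√n = 1.73
95% CI: t* = 1.982, (61.67, 64.33), width = 2 · t* · s/√n = 2.66

The 95% CI is wider by 2.66 - 1.73 = 0.93.
Higher confidence requires a wider interval.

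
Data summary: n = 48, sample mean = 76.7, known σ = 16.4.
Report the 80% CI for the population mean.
(73.67, 79.73)

z-interval (σ known):
z* = 1.282 for 80% confidence

Margin of error = z* · σ/√n = 1.282 · 16.4/√48 = 3.03

CI: (76.7 - 3.03, 76.7 + 3.03) = (73.67, 79.73)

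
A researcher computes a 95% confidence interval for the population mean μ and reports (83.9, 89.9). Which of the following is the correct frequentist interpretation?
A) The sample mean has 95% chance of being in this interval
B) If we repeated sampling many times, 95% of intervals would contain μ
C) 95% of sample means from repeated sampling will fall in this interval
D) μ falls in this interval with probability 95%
B

A) Wrong — x̄ is observed and sits in the interval by construction.
B) Correct — this is the frequentist long-run coverage interpretation.
C) Wrong — coverage applies to intervals containing μ, not to future x̄ values.
D) Wrong — μ is fixed; the randomness lives in the interval, not in μ.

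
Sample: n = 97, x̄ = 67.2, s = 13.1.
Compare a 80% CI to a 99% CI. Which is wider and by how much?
99% CI is wider by 3.56

df = 96
80% CI: t* = 1.290, (65.48, 68.92), width = 2 · t* · s/√n = 3.43
99% CI: t* = 2.628, (63.70, 70.70), width = 2 · t* · s/√n = 6.99

The 99% CI is wider by 6.99 - 3.43 = 3.56.
Higher confidence requires a wider interval.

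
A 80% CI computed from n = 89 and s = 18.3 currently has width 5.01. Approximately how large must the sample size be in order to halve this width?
n ≈ 356

CI width ∝ 1/√n
To reduce width by factor 2, need √n to grow by 2 → need 2² = 4 times as many samples.

Current: n = 89, width = 5.01
New: n = 356, width ≈ 2.49

Width reduced by factor of 5.01/2.49 = 2.01.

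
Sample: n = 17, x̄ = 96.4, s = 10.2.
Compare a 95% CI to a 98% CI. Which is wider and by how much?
98% CI is wider by 2.29

df = 16
95% CI: t* = 2.120, (91.16, 101.64), width = 2 · t* · s/√n = 10.49
98% CI: t* = 2.583, (90.01, 102.79), width = 2 · t* · s/√n = 12.78

The 98% CI is wider by 12.78 - 10.49 = 2.29.
Higher confidence requires a wider interval.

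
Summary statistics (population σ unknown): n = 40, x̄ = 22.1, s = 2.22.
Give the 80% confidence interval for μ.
(21.64, 22.56)

t-interval (σ unknown):
df = n - 1 = 39
t* = 1.304 for 80% confidence

Margin of error = t* · s/√n = 1.304 · 2.22/√40 = 0.46

CI: (21.64, 22.56)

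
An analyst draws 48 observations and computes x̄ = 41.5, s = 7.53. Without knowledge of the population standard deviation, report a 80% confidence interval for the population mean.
(40.09, 42.91)

t-interval (σ unknown):
df = n - 1 = 47
t* = 1.300 for 80% confidence

Margin of error = t* · s/√n = 1.300 · 7.53/√48 = 1.41

CI: (40.09, 42.91)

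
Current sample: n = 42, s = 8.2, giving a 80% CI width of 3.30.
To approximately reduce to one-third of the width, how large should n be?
n ≈ 378

CI width ∝ 1/√n
To reduce width by factor 3, need √n to grow by 3 → need 3² = 9 times as many samples.

Current: n = 42, width = 3.30
New: n = 378, width ≈ 1.08

Width reduced by factor of 3.30/1.08 = 3.06.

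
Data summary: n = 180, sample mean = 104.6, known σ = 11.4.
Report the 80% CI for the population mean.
(103.51, 105.69)

z-interval (σ known):
z* = 1.282 for 80% confidence

Margin of error = z* · σ/√n = 1.282 · 11.4/√180 = 1.09

CI: (104.6 - 1.09, 104.6 + 1.09) = (103.51, 105.69)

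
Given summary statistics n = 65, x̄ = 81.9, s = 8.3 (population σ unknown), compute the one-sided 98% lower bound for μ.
μ ≥ 79.74

Lower bound (one-sided):
t* = 2.096 (one-sided for 98%)
Lower bound = x̄ - t* · s/√n = 81.9 - 2.096 · 8.3/√65 = 79.74

We are 98% confident that μ ≥ 79.74.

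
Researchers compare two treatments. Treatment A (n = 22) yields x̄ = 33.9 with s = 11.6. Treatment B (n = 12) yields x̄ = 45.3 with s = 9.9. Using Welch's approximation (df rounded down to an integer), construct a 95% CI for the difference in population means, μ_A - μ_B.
(-19.17, -3.63)

Difference: x̄₁ - x̄₂ = -11.40
SE = √(s₁²/n₁ + s₂²/n₂) = √(11.6²/22 + 9.9²/12) = 3.7794
df = 26.00 → 26 (Welch–Satterthwaite, rounded down)
t* = 2.056

CI: -11.40 ± 2.056 · 3.7794 = -11.40 ± 7.77 = (-19.17, -3.63)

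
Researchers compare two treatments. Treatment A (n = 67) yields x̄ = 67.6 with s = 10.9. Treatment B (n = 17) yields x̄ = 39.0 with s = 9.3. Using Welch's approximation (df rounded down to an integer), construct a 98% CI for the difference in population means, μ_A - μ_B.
(22.14, 35.06)

Difference: x̄₁ - x̄₂ = 28.60
SE = √(s₁²/n₁ + s₂²/n₂) = √(10.9²/67 + 9.3²/17) = 2.6193
df = 28.26 → 28 (Welch–Satterthwaite, rounded down)
t* = 2.467

CI: 28.60 ± 2.467 · 2.6193 = 28.60 ± 6.46 = (22.14, 35.06)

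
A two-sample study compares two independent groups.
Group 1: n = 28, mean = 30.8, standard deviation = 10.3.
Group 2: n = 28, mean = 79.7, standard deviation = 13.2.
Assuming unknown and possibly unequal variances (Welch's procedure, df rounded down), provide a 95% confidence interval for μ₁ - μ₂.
(-55.26, -42.54)

Difference: x̄₁ - x̄₂ = -48.90
SE = √(s₁²/n₁ + s₂²/n₂) = √(10.3²/28 + 13.2²/28) = 3.1641
df = 50.99 → 50 (Welch–Satterthwaite, rounded down)
t* = 2.009

CI: -48.90 ± 2.009 · 3.1641 = -48.90 ± 6.36 = (-55.26, -42.54)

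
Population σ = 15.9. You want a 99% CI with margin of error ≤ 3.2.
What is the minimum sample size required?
n ≥ 164

For margin E ≤ 3.2:
n ≥ (z* · σ / E)²
n ≥ (2.576 · 15.9 / 3.2)²
n ≥ 163.83

Minimum n = 164 (rounding up)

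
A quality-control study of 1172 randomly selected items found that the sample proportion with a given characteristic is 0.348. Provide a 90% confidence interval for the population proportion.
(0.325, 0.371)

Proportion CI:
SE = √(p̂(1-p̂)/n) = √(0.348 · 0.652 / 1172) = 0.01391

z* = 1.645
Margin = z* · SE = 1.645 · 0.01391 = 0.0229

CI: 0.348 ± 0.0229 = (0.325, 0.371)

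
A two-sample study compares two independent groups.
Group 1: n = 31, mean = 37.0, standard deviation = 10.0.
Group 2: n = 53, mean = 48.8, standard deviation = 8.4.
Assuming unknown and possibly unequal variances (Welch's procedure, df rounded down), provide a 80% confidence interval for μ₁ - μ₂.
(-14.57, -9.03)

Difference: x̄₁ - x̄₂ = -11.80
SE = √(s₁²/n₁ + s₂²/n₂) = √(10.0²/31 + 8.4²/53) = 2.1347
df = 54.52 → 54 (Welch–Satterthwaite, rounded down)
t* = 1.297

CI: -11.80 ± 1.297 · 2.1347 = -11.80 ± 2.77 = (-14.57, -9.03)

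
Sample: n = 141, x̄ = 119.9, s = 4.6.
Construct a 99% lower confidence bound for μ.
μ ≥ 118.99

Lower bound (one-sided):
t* = 2.353 (one-sided for 99%)
Lower bound = x̄ - t* · s/√n = 119.9 - 2.353 · 4.6/√141 = 118.99

We are 99% confident that μ ≥ 118.99.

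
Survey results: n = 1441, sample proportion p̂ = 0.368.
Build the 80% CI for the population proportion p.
(0.352, 0.384)

Proportion CI:
SE = √(p̂(1-p̂)/n) = √(0.368 · 0.632 / 1441) = 0.01270

z* = 1.282
Margin = z* · SE = 1.282 · 0.01270 = 0.0163

CI: 0.368 ± 0.0163 = (0.352, 0.384)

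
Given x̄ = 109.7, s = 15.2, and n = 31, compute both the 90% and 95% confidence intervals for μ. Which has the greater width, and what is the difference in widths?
95% CI is wider by 1.88

df = 30
90% CI: t* = 1.697, (105.07, 114.33), width = 2 · t* · s/√n = 9.27
95% CI: t* = 2.042, (104.13, 115.27), width = 2 · t* · s/√n = 11.15

The 95% CI is wider by 11.15 - 9.27 = 1.88.
Higher confidence requires a wider interval.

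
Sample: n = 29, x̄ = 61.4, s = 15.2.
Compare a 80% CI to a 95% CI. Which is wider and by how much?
95% CI is wider by 4.15

df = 28
80% CI: t* = 1.313, (57.69, 65.11), width = 2 · t* · s/√n = 7.41
95% CI: t* = 2.048, (55.62, 67.18), width = 2 · t* · s/√n = 11.56

The 95% CI is wider by 11.56 - 7.41 = 4.15.
Higher confidence requires a wider interval.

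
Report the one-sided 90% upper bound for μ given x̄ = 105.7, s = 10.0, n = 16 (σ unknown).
μ ≤ 109.05

Upper bound (one-sided):
t* = 1.341 (one-sided for 90%)
Upper bound = x̄ + t* · s/√n = 105.7 + 1.341 · 10.0/√16 = 109.05

We are 90% confident that μ ≤ 109.05.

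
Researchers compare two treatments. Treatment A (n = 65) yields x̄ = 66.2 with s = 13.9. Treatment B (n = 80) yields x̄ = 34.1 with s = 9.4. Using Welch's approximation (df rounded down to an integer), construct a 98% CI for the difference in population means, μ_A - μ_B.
(27.33, 36.87)

Difference: x̄₁ - x̄₂ = 32.10
SE = √(s₁²/n₁ + s₂²/n₂) = √(13.9²/65 + 9.4²/80) = 2.0191
df = 108.29 → 108 (Welch–Satterthwaite, rounded down)
t* = 2.361

CI: 32.10 ± 2.361 · 2.0191 = 32.10 ± 4.77 = (27.33, 36.87)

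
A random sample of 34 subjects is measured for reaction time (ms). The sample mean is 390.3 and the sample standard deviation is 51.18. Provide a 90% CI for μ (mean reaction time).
(375.45, 405.15)

t-interval (σ unknown):
df = n - 1 = 33
t* = 1.692 for 90% confidence

Margin of error = t* · s/√n = 1.692 · 51.18/√34 = 14.85

CI: (375.45, 405.15)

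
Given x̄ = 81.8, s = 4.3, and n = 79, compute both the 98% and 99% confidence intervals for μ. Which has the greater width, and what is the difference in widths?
99% CI is wider by 0.25

df = 78
98% CI: t* = 2.375, (80.65, 82.95), width = 2 · t* · s/√n = 2.30
99% CI: t* = 2.640, (80.52, 83.08), width = 2 · t* · s/√n = 2.55

The 99% CI is wider by 2.55 - 2.30 = 0.25.
Higher confidence requires a wider interval.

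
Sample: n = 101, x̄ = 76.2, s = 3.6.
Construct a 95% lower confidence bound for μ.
μ ≥ 75.61

Lower bound (one-sided):
t* = 1.660 (one-sided for 95%)
Lower bound = x̄ - t* · s/√n = 76.2 - 1.660 · 3.6/√101 = 75.61

We are 95% confident that μ ≥ 75.61.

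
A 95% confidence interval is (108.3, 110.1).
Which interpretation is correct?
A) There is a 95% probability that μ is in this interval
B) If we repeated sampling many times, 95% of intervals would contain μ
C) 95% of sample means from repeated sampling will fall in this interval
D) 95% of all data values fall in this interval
B

A) Wrong — μ is fixed; the randomness lives in the interval, not in μ.
B) Correct — this is the frequentist long-run coverage interpretation.
C) Wrong — coverage applies to intervals containing μ, not to future x̄ values.
D) Wrong — a CI is about the parameter μ, not individual data values.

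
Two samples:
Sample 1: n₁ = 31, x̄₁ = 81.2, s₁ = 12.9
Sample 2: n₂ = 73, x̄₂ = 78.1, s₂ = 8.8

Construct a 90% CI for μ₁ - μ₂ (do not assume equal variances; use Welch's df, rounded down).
(-1.16, 7.36)

Difference: x̄₁ - x̄₂ = 3.10
SE = √(s₁²/n₁ + s₂²/n₂) = √(12.9²/31 + 8.8²/73) = 2.5355
df = 42.34 → 42 (Welch–Satterthwaite, rounded down)
t* = 1.682

CI: 3.10 ± 1.682 · 2.5355 = 3.10 ± 4.26 = (-1.16, 7.36)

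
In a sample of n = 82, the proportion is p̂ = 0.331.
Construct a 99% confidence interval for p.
(0.197, 0.465)

Proportion CI:
SE = √(p̂(1-p̂)/n) = √(0.331 · 0.669 / 82) = 0.05197

z* = 2.576
Margin = z* · SE = 2.576 · 0.05197 = 0.1339

CI: 0.331 ± 0.1339 = (0.197, 0.465)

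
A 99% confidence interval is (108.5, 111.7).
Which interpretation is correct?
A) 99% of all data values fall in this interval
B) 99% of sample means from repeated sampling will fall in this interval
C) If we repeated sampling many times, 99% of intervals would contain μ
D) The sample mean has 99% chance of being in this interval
C

A) Wrong — a CI is about the parameter μ, not individual data values.
B) Wrong — coverage applies to intervals containing μ, not to future x̄ values.
C) Correct — this is the frequentist long-run coverage interpretation.
D) Wrong — x̄ is observed and sits in the interval by construction.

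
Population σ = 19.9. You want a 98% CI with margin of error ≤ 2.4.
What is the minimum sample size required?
n ≥ 372

For margin E ≤ 2.4:
n ≥ (z* · σ / E)²
n ≥ (2.326 · 19.9 / 2.4)²
n ≥ 371.97

Minimum n = 372 (rounding up)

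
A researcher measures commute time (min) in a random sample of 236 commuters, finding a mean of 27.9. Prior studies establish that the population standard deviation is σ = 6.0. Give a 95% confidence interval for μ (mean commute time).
(27.13, 28.67)

z-interval (σ known):
z* = 1.960 for 95% confidence

Margin of error = z* · σ/√n = 1.960 · 6.0/√236 = 0.77

CI: (27.9 - 0.77, 27.9 + 0.77) = (27.13, 28.67)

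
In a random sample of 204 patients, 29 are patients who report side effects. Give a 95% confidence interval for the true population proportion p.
(0.094, 0.190)

Proportion CI:
p̂ = 29/204 = 0.14216
SE = √(p̂(1-p̂)/n) = √(0.14216 · 0.85784 / 204) = 0.02445

z* = 1.960
Margin = z* · SE = 1.960 · 0.02445 = 0.0479

CI: 0.14216 ± 0.0479 = (0.094, 0.190)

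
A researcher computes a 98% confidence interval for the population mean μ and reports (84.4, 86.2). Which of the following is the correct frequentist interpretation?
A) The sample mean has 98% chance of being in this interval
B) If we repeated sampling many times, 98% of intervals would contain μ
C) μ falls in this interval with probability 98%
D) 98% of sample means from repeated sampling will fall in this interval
B

A) Wrong — x̄ is observed and sits in the interval by construction.
B) Correct — this is the frequentist long-run coverage interpretation.
C) Wrong — μ is fixed; the randomness lives in the interval, not in μ.
D) Wrong — coverage applies to intervals containing μ, not to future x̄ values.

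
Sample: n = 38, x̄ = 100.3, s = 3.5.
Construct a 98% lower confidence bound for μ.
μ ≥ 99.09

Lower bound (one-sided):
t* = 2.129 (one-sided for 98%)
Lower bound = x̄ - t* · s/√n = 100.3 - 2.129 · 3.5/√38 = 99.09

We are 98% confident that μ ≥ 99.09.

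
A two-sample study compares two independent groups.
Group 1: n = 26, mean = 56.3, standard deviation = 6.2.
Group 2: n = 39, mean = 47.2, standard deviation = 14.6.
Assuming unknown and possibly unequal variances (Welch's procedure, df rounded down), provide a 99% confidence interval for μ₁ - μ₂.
(2.07, 16.13)

Difference: x̄₁ - x̄₂ = 9.10
SE = √(s₁²/n₁ + s₂²/n₂) = √(6.2²/26 + 14.6²/39) = 2.6352
df = 55.20 → 55 (Welch–Satterthwaite, rounded down)
t* = 2.668

CI: 9.10 ± 2.668 · 2.6352 = 9.10 ± 7.03 = (2.07, 16.13)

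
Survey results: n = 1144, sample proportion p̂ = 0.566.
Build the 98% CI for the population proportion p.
(0.532, 0.600)

Proportion CI:
SE = √(p̂(1-p̂)/n) = √(0.566 · 0.434 / 1144) = 0.01465

z* = 2.326
Margin = z* · SE = 2.326 · 0.01465 = 0.0341

CI: 0.566 ± 0.0341 = (0.532, 0.600)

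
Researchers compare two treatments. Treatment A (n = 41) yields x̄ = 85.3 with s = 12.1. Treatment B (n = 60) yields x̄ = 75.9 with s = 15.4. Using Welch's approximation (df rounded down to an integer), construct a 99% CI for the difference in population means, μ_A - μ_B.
(2.19, 16.61)

Difference: x̄₁ - x̄₂ = 9.40
SE = √(s₁²/n₁ + s₂²/n₂) = √(12.1²/41 + 15.4²/60) = 2.7429
df = 96.99 → 96 (Welch–Satterthwaite, rounded down)
t* = 2.628

CI: 9.40 ± 2.628 · 2.7429 = 9.40 ± 7.21 = (2.19, 16.61)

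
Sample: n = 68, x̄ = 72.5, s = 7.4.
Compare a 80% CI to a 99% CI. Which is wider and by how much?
99% CI is wider by 2.44

df = 67
80% CI: t* = 1.294, (71.34, 73.66), width = 2 · t* · s/√n = 2.32
99% CI: t* = 2.651, (70.12, 74.88), width = 2 · t* · s/√n = 4.76

The 99% CI is wider by 4.76 - 2.32 = 2.44.
Higher confidence requires a wider interval.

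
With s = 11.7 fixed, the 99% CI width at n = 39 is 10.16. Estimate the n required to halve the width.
n ≈ 156

CI width ∝ 1/√n
To reduce width by factor 2, need √n to grow by 2 → need 2² = 4 times as many samples.

Current: n = 39, width = 10.16
New: n = 156, width ≈ 4.89

Width reduced by factor of 10.16/4.89 = 2.08.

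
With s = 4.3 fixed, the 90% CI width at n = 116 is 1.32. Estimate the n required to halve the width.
n ≈ 464

CI width ∝ 1/√n
To reduce width by factor 2, need √n to grow by 2 → need 2² = 4 times as many samples.

Current: n = 116, width = 1.32
New: n = 464, width ≈ 0.66

Width reduced by factor of 1.32/0.66 = 2.00.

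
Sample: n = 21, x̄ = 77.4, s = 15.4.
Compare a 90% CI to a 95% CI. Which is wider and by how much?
95% CI is wider by 2.43

df = 20
90% CI: t* = 1.725, (71.60, 83.20), width = 2 · t* · s/√n = 11.59
95% CI: t* = 2.086, (70.39, 84.41), width = 2 · t* · s/√n = 14.02

The 95% CI is wider by 14.02 - 11.59 = 2.43.
Higher confidence requires a wider interval.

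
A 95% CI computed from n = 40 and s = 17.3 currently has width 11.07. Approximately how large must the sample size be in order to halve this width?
n ≈ 160

CI width ∝ 1/√n
To reduce width by factor 2, need √n to grow by 2 → need 2² = 4 times as many samples.

Current: n = 40, width = 11.07
New: n = 160, width ≈ 5.40

Width reduced by factor of 11.07/5.40 = 2.05.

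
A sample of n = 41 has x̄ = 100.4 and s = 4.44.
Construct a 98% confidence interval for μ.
(98.72, 102.08)

t-interval (σ unknown):
df = n - 1 = 40
t* = 2.423 for 98% confidence

Margin of error = t* · s/√n = 2.423 · 4.44/√41 = 1.68

CI: (98.72, 102.08)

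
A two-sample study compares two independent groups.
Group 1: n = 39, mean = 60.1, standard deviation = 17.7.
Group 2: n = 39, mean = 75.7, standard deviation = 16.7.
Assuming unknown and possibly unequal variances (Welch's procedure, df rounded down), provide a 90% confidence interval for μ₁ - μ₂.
(-22.09, -9.11)

Difference: x̄₁ - x̄₂ = -15.60
SE = √(s₁²/n₁ + s₂²/n₂) = √(17.7²/39 + 16.7²/39) = 3.8967
df = 75.74 → 75 (Welch–Satterthwaite, rounded down)
t* = 1.665

CI: -15.60 ± 1.665 · 3.8967 = -15.60 ± 6.49 = (-22.09, -9.11)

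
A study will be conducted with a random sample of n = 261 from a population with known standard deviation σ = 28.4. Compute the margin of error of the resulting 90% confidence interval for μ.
Margin of error = 2.89

Margin of error = z* · σ/√n
= 1.645 · 28.4/√261
= 1.645 · 28.4/16.1555
= 2.89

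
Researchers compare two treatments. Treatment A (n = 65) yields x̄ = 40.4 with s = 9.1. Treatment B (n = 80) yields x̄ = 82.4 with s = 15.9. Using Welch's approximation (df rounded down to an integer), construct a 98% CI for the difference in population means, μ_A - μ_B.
(-46.96, -37.04)

Difference: x̄₁ - x̄₂ = -42.00
SE = √(s₁²/n₁ + s₂²/n₂) = √(9.1²/65 + 15.9²/80) = 2.1057
df = 129.55 → 129 (Welch–Satterthwaite, rounded down)
t* = 2.356

CI: -42.00 ± 2.356 · 2.1057 = -42.00 ± 4.96 = (-46.96, -37.04)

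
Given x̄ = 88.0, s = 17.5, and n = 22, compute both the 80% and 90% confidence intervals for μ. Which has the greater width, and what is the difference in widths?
90% CI is wider by 2.97

df = 21
80% CI: t* = 1.323, (83.06, 92.94), width = 2 · t* · s/√n = 9.87
90% CI: t* = 1.721, (81.58, 94.42), width = 2 · t* · s/√n = 12.84

The 90% CI is wider by 12.84 - 9.87 = 2.97.
Higher confidence requires a wider interval.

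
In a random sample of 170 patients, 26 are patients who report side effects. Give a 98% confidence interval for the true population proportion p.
(0.089, 0.217)

Proportion CI:
p̂ = 26/170 = 0.15294
SE = √(p̂(1-p̂)/n) = √(0.15294 · 0.84706 / 170) = 0.02761

z* = 2.326
Margin = z* · SE = 2.326 · 0.02761 = 0.0642

CI: 0.15294 ± 0.0642 = (0.089, 0.217)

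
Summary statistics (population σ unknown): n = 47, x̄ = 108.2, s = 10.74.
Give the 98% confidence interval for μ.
(104.42, 111.98)

t-interval (σ unknown):
df = n - 1 = 46
t* = 2.410 for 98% confidence

Margin of error = t* · s/√n = 2.410 · 10.74/√47 = 3.78

CI: (104.42, 111.98)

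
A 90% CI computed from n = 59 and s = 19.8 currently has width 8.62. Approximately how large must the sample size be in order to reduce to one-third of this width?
n ≈ 531

CI width ∝ 1/√n
To reduce width by factor 3, need √n to grow by 3 → need 3² = 9 times as many samples.

Current: n = 59, width = 8.62
New: n = 531, width ≈ 2.83

Width reduced by factor of 8.62/2.83 = 3.05.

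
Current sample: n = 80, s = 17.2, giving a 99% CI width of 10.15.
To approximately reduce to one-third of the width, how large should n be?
n ≈ 720

CI width ∝ 1/√n
To reduce width by factor 3, need √n to grow by 3 → need 3² = 9 times as many samples.

Current: n = 80, width = 10.15
New: n = 720, width ≈ 3.31

Width reduced by factor of 10.15/3.31 = 3.07.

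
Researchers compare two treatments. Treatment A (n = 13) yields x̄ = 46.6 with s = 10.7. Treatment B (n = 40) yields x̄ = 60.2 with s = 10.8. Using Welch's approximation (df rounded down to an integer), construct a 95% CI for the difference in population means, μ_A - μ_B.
(-20.74, -6.46)

Difference: x̄₁ - x̄₂ = -13.60
SE = √(s₁²/n₁ + s₂²/n₂) = √(10.7²/13 + 10.8²/40) = 3.4239
df = 20.57 → 20 (Welch–Satterthwaite, rounded down)
t* = 2.086

CI: -13.60 ± 2.086 · 3.4239 = -13.60 ± 7.14 = (-20.74, -6.46)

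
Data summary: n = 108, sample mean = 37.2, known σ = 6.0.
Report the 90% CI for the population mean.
(36.25, 38.15)

z-interval (σ known):
z* = 1.645 for 90% confidence

Margin of error = z* · σ/√n = 1.645 · 6.0/√108 = 0.95

CI: (37.2 - 0.95, 37.2 + 0.95) = (36.25, 38.15)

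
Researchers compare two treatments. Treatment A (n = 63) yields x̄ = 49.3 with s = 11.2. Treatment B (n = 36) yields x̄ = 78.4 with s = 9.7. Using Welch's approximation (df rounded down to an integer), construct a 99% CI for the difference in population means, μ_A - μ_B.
(-34.76, -23.44)

Difference: x̄₁ - x̄₂ = -29.10
SE = √(s₁²/n₁ + s₂²/n₂) = √(11.2²/63 + 9.7²/36) = 2.1459
df = 81.83 → 81 (Welch–Satterthwaite, rounded down)
t* = 2.638

CI: -29.10 ± 2.638 · 2.1459 = -29.10 ± 5.66 = (-34.76, -23.44)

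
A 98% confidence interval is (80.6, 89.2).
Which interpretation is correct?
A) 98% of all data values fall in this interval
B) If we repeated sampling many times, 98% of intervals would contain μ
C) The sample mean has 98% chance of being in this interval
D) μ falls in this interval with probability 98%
B

A) Wrong — a CI is about the parameter μ, not individual data values.
B) Correct — this is the frequentist long-run coverage interpretation.
C) Wrong — x̄ is observed and sits in the interval by construction.
D) Wrong — μ is fixed; the randomness lives in the interval, not in μ.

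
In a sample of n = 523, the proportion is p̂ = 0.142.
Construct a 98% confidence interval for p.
(0.106, 0.178)

Proportion CI:
SE = √(p̂(1-p̂)/n) = √(0.142 · 0.858 / 523) = 0.01526

z* = 2.326
Margin = z* · SE = 2.326 · 0.01526 = 0.0355

CI: 0.142 ± 0.0355 = (0.106, 0.178)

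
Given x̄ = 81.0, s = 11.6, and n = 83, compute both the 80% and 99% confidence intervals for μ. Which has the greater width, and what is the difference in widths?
99% CI is wider by 3.43

df = 82
80% CI: t* = 1.292, (79.35, 82.65), width = 2 · t* · s/√n = 3.29
99% CI: t* = 2.637, (77.64, 84.36), width = 2 · t* · s/√n = 6.72

The 99% CI is wider by 6.72 - 3.29 = 3.43.
Higher confidence requires a wider interval.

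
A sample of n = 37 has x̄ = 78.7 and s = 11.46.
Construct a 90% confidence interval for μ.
(75.52, 81.88)

t-interval (σ unknown):
df = n - 1 = 36
t* = 1.688 for 90% confidence

Margin of error = t* · s/√n = 1.688 · 11.46/√37 = 3.18

CI: (75.52, 81.88)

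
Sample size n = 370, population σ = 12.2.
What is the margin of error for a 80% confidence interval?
Margin of error = 0.81

Margin of error = z* · σ/√n
= 1.282 · 12.2/√370
= 1.282 · 12.2/19.2354
= 0.81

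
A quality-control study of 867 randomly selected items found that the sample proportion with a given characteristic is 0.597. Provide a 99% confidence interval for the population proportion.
(0.554, 0.640)

Proportion CI:
SE = √(p̂(1-p̂)/n) = √(0.597 · 0.403 / 867) = 0.01666

z* = 2.576
Margin = z* · SE = 2.576 · 0.01666 = 0.0429

CI: 0.597 ± 0.0429 = (0.554, 0.640)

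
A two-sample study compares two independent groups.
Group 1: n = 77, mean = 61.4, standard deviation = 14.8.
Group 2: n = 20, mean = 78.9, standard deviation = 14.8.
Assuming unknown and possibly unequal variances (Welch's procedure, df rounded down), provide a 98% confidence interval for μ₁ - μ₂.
(-26.64, -8.36)

Difference: x̄₁ - x̄₂ = -17.50
SE = √(s₁²/n₁ + s₂²/n₂) = √(14.8²/77 + 14.8²/20) = 3.7144
df = 29.65 → 29 (Welch–Satterthwaite, rounded down)
t* = 2.462

CI: -17.50 ± 2.462 · 3.7144 = -17.50 ± 9.14 = (-26.64, -8.36)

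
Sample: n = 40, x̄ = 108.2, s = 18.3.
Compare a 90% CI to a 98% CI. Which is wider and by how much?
98% CI is wider by 4.29

df = 39
90% CI: t* = 1.685, (103.32, 113.08), width = 2 · t* · s/√n = 9.75
98% CI: t* = 2.426, (101.18, 115.22), width = 2 · t* · s/√n = 14.04

The 98% CI is wider by 14.04 - 9.75 = 4.29.
Higher confidence requires a wider interval.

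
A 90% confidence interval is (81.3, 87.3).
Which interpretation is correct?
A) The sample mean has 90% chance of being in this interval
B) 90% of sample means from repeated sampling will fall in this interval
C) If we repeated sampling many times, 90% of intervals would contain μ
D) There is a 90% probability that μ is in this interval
C

A) Wrong — x̄ is observed and sits in the interval by construction.
B) Wrong — coverage applies to intervals containing μ, not to future x̄ values.
C) Correct — this is the frequentist long-run coverage interpretation.
D) Wrong — μ is fixed; the randomness lives in the interval, not in μ.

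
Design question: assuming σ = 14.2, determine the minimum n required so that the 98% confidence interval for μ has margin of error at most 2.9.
n ≥ 130

For margin E ≤ 2.9:
n ≥ (z* · σ / E)²
n ≥ (2.326 · 14.2 / 2.9)²
n ≥ 129.72

Minimum n = 130 (rounding up)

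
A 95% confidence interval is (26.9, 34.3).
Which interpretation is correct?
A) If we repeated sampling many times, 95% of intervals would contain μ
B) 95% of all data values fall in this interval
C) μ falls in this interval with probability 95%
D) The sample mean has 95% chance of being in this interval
A

A) Correct — this is the frequentist long-run coverage interpretation.
B) Wrong — a CI is about the parameter μ, not individual data values.
C) Wrong — μ is fixed; the randomness lives in the interval, not in μ.
D) Wrong — x̄ is observed and sits in the interval by construction.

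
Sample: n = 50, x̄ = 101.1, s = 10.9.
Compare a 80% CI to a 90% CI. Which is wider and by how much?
90% CI is wider by 1.17

df = 49
80% CI: t* = 1.299, (99.10, 103.10), width = 2 · t* · s/√n = 4.00
90% CI: t* = 1.677, (98.51, 103.69), width = 2 · t* · s/√n = 5.17

The 90% CI is wider by 5.17 - 4.00 = 1.17.
Higher confidence requires a wider interval.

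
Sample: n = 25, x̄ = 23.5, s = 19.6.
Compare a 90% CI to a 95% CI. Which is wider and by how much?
95% CI is wider by 2.77

df = 24
90% CI: t* = 1.711, (16.79, 30.21), width = 2 · t* · s/√n = 13.41
95% CI: t* = 2.064, (15.41, 31.59), width = 2 · t* · s/√n = 16.18

The 95% CI is wider by 16.18 - 13.41 = 2.77.
Higher confidence requires a wider interval.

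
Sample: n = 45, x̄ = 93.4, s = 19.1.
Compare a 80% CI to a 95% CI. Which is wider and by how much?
95% CI is wider by 4.06

df = 44
80% CI: t* = 1.301, (89.70, 97.10), width = 2 · t* · s/√n = 7.41
95% CI: t* = 2.015, (87.66, 99.14), width = 2 · t* · s/√n = 11.47

The 95% CI is wider by 11.47 - 7.41 = 4.06.
Higher confidence requires a wider interval.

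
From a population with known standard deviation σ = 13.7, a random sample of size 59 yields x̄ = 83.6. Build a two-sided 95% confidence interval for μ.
(80.10, 87.10)

z-interval (σ known):
z* = 1.960 for 95% confidence

Margin of error = z* · σ/√n = 1.960 · 13.7/√59 = 3.50

CI: (83.6 - 3.50, 83.6 + 3.50) = (80.10, 87.10)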